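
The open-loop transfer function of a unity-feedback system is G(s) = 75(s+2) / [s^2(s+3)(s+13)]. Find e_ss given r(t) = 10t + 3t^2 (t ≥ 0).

Two free integrators in G(s): this is a type 2 system. By superposition:
  • 10t: tracked with zero error.
  • 3t^2: e_ss = 6/K_a with K_a=50/13 → 1.56.
Total e_ss = 1.56.

1.56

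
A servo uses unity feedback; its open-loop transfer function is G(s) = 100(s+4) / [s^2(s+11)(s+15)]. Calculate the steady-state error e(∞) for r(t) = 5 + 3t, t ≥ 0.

G(s) has two factors of s in the denominator, so the system is type 2. Taking each input component in turn:
  • 5: tracked with zero error.
  • 3t: tracked with zero error.
Total e_ss = 0.

0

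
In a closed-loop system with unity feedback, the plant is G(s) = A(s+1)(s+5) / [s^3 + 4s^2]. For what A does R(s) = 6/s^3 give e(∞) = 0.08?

The denominator has no term below 4s^2 — 2 poles at s=0, type 2.
K_a = lim_{s→0} s^2·G(s) = A·1·5 / 4 = 1.25·A.
e_ss = 6/K_a = 0.08 ⇒ K_a = 75 ⇒ A = 75/1.25 = 60.

60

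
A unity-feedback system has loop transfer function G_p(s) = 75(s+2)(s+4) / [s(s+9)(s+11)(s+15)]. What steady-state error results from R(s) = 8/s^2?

One free integrator in G_p(s): this is a type 1 system.
K_v = lim_{s→0} s·G_p(s) = 75·2·4 / (9·11·15) = 40/99.
e_ss = 8/K_v = 8/(40/99) = 19.8.

19.8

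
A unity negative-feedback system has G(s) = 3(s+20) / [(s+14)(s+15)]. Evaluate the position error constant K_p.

2/7

The open loop has no poles at the origin → type 0 system.
K_p = lim_{s→0} G(s) = 3·20 / (14·15) = 2/7.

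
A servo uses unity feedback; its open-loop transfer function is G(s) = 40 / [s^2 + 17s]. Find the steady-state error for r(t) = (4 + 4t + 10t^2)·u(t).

Factoring s from the denominator leaves a polynomial with constant term 17, so the system is type 1. Treating each term separately:
  • 4: tracked with zero error.
  • 4t: e_ss = 4/K_v with K_v=40/17 → 1.7.
  • 10t^2: a type-1 system cannot track it, e_ss → ∞.
The unbounded component dominates.

infinity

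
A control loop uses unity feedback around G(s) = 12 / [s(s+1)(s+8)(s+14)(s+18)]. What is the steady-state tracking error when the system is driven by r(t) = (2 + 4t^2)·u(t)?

infinity

One free integrator in G(s): this is a type 1 system. Treating each term separately:
  • 2: tracked with zero error.
  • 4t^2: a type-1 system cannot track it, e_ss → ∞.
The unbounded component dominates.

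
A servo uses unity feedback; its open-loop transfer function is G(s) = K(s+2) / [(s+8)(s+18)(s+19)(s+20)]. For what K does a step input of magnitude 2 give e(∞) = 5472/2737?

System type = 0 (no poles at s=0).
K_p = lim_{s→0} G(s) = K·2 / (8·18·19·20) = (1/27360)·K.
e_ss = 2/(1 + K_p) = 5472/2737 ⇒ 1 + (1/27360)·K = 2737/2736 ⇒ K = 10.

10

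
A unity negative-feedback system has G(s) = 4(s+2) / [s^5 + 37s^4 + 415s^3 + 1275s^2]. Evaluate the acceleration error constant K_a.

8/1275

Lowest-order denominator term is 1275s^2, so the open loop has 2 poles at the origin → type 2 system.
K_a = lim_{s→0} s^2·G(s) = 4·2 / 1275 = 8/1275.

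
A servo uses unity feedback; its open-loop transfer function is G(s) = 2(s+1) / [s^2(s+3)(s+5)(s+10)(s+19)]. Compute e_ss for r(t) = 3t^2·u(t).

Two free integrators in G(s): this is a type 2 system.
K_a = lim_{s→0} s^2·G(s) = 2·1 / (3·5·10·19) = 1/1425.
r(t) = 3t^2 gives R(s) = 6/s^3.
e_ss = 6/K_a = 6/(1/1425) = 8550.

8550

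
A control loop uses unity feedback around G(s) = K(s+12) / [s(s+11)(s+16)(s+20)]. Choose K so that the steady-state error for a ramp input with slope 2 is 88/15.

G(s) has one factor of s in the denominator, so the system is type 1.
K_v = lim_{s→0} s·G(s) = K·12 / (11·16·20) = (3/880)·K.
e_ss = 2/K_v = 88/15 ⇒ K_v = 15/44 ⇒ K = (15/44)/(3/880) = 100.

100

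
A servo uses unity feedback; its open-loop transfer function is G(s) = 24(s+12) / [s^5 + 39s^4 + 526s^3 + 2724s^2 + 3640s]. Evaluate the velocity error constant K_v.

Factoring s from the denominator leaves a polynomial with constant term 3640, so the system is type 1.
K_v = lim_{s→0} s·G(s) = 24·12 / 3640 = 36/455.

36/455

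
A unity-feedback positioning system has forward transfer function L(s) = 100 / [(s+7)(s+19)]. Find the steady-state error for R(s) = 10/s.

L(s) has no factors of s in the denominator, so the system is type 0.
K_p = lim_{s→0} L(s) = 100 / (7·19) = 100/133.
e_ss = 10/(1 + K_p) = 10/(233/133) = 1330/233.

1330/233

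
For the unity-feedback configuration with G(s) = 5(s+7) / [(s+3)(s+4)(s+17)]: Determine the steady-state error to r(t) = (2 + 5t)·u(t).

infinity

The open loop has no poles at the origin → type 0 system. Treating each term separately:
  • 2: e_ss = 2/(1+K_p) with K_p=35/204 → 408/239.
  • 5t: a type-0 system cannot track it, e_ss → ∞.
The unbounded component dominates.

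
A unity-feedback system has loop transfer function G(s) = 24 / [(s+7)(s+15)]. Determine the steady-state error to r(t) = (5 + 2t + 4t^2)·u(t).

infinity

The open loop has no poles at the origin → type 0 system. By superposition:
  • 5: e_ss = 5/(1+K_p) with K_p=8/35 → 175/43.
  • 2t: a type-0 system cannot track it, e_ss → ∞.
  • 4t^2: a type-0 system cannot track it, e_ss → ∞.
The unbounded component dominates.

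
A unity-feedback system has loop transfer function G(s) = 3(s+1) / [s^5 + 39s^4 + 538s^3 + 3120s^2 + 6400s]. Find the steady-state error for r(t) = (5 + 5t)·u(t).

32000/3

Factoring s from the denominator leaves a polynomial with constant term 6400, so the system is type 1. Treating each term separately:
  • 5: tracked with zero error.
  • 5t: e_ss = 5/K_v with K_v=3/6400 → 32000/3.
Total e_ss = 32000/3.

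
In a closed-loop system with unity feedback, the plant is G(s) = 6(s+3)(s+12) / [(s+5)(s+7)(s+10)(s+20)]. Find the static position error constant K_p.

27/875

G(s) has no factors of s in the denominator, so the system is type 0.
K_p = lim_{s→0} G(s) = 6·3·12 / (5·7·10·20) = 27/875.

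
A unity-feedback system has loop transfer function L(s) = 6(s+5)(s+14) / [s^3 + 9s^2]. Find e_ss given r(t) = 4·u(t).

Lowest-order denominator term is 9s^2, so the open loop has 2 poles at the origin → type 2 system.
K_p = ∞ for a type-2 system; e_ss to a step is zero.

0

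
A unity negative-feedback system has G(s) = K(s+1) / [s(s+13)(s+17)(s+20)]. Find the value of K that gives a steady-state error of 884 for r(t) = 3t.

System type = 1 (one pole at s=0).
K_v = lim_{s→0} s·G(s) = K·1 / (13·17·20) = (1/4420)·K.
e_ss = 3/K_v = 884 ⇒ K_v = 3/884 ⇒ K = (3/884)/(1/4420) = 15.

15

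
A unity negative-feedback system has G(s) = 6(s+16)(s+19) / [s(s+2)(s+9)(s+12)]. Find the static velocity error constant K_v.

The open loop has one pole at the origin → type 1 system.
K_v = lim_{s→0} s·G(s) = 6·16·19 / (2·9·12) = 76/9.

76/9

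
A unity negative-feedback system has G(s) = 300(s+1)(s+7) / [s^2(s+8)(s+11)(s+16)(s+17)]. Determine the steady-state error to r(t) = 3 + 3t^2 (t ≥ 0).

The open loop has two poles at the origin → type 2 system. Treating each term separately:
  • 3: tracked with zero error.
  • 3t^2: e_ss = 6/K_a with K_a=525/5984 → 11968/175.
Total e_ss = 11968/175.

11968/175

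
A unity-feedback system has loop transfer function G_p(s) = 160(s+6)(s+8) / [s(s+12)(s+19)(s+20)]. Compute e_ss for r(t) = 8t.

4.75

The open loop has one pole at the origin → type 1 system.
K_v = lim_{s→0} s·G_p(s) = 160·6·8 / (12·19·20) = 32/19.
e_ss = 8/K_v = 8/(32/19) = 4.75.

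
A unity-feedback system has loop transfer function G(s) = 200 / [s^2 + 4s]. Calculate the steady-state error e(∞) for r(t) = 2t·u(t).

0.04

Lowest-order denominator term is 4s, so the open loop has 1 pole at the origin → type 1 system.
K_v = lim_{s→0} s·G(s) = 200 / 4 = 50.
e_ss = 2/K_v = 2/50 = 0.04.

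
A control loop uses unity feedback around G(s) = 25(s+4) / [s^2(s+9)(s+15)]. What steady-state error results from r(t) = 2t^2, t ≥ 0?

5.4

G(s) has two factors of s in the denominator, so the system is type 2.
K_a = lim_{s→0} s^2·G(s) = 25·4 / (9·15) = 20/27.
r(t) = 2t^2 gives R(s) = 4/s^3.
e_ss = 4/K_a = 4/(20/27) = 5.4.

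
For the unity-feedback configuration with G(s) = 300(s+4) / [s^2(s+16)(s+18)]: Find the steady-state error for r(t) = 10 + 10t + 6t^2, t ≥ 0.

G(s) has two factors of s in the denominator, so the system is type 2. Treating each term separately:
  • 10: tracked with zero error.
  • 10t: tracked with zero error.
  • 6t^2: e_ss = 12/K_a with K_a=25/6 → 2.88.
Total e_ss = 2.88.

2.88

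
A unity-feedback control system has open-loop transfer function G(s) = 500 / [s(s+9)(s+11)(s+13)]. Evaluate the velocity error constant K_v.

G(s) has one factor of s in the denominator, so the system is type 1.
K_v = lim_{s→0} s·G(s) = 500 / (9·11·13) = 500/1287.

500/1287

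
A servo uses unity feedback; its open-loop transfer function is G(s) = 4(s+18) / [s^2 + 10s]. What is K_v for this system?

7.2

Factoring s from the denominator leaves a polynomial with constant term 10, so the system is type 1.
K_v = lim_{s→0} s·G(s) = 4·18 / 10 = 7.2.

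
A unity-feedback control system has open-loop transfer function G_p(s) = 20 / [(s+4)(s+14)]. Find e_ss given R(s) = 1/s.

14/19

System type = 0 (no poles at s=0).
K_p = lim_{s→0} G_p(s) = 20 / (4·14) = 5/14.
e_ss = 1/(1 + K_p) = 1/(19/14) = 14/19.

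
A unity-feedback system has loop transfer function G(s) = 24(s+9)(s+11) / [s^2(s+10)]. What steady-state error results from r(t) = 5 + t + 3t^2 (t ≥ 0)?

System type = 2 (two poles at s=0). Taking each input component in turn:
  • 5: tracked with zero error.
  • t: tracked with zero error.
  • 3t^2: e_ss = 6/K_a with K_a=237.6 → 5/198.
Total e_ss = 5/198.

5/198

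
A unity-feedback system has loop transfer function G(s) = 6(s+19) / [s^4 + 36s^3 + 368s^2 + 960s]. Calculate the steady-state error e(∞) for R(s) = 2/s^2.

320/19

Lowest-order denominator term is 960s, so the open loop has 1 pole at the origin → type 1 system.
K_v = lim_{s→0} s·G(s) = 6·19 / 960 = 19/160.
e_ss = 2/K_v = 2/(19/160) = 320/19.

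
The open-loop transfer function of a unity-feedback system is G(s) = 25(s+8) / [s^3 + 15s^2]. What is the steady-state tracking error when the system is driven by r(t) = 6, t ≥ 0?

0

Factoring s^2 from the denominator leaves a polynomial with constant term 15, so the system is type 2.
K_p = ∞ for a type-2 system; e_ss to a step is zero.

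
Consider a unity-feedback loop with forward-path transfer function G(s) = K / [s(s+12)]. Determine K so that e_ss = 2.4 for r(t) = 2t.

10

G(s) has one factor of s in the denominator, so the system is type 1.
K_v = lim_{s→0} s·G(s) = K / (12) = (1/12)·K.
e_ss = 2/K_v = 2.4 ⇒ K_v = 5/6 ⇒ K = (5/6)/(1/12) = 10.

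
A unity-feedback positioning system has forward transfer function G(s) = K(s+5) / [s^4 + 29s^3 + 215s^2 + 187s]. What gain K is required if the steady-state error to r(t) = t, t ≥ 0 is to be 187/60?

Lowest-order denominator term is 187s, so the open loop has 1 pole at the origin → type 1 system.
K_v = lim_{s→0} s·G(s) = K·5 / 187 = (5/187)·K.
e_ss = 1/K_v = 187/60 ⇒ K_v = 60/187 ⇒ K = (60/187)/(5/187) = 12.

12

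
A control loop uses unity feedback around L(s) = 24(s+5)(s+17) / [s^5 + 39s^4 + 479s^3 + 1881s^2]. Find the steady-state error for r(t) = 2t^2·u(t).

627/170

Lowest-order denominator term is 1881s^2, so the open loop has 2 poles at the origin → type 2 system.
K_a = lim_{s→0} s^2·L(s) = 24·5·17 / 1881 = 680/627.
r(t) = 2t^2 gives R(s) = 4/s^3.
e_ss = 4/K_a = 4/(680/627) = 627/170.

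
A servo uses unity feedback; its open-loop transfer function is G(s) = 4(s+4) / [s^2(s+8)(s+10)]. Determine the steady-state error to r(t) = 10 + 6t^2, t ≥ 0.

60

G(s) has two factors of s in the denominator, so the system is type 2. Taking each input component in turn:
  • 10: tracked with zero error.
  • 6t^2: e_ss = 12/K_a with K_a=0.2 → 60.
Total e_ss = 60.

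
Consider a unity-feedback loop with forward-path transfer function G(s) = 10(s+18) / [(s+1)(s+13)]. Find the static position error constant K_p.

180/13

System type = 0 (no poles at s=0).
K_p = lim_{s→0} G(s) = 10·18 / (1·13) = 180/13.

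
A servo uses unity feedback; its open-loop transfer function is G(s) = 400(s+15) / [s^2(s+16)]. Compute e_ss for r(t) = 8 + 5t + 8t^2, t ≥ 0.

16/375

G(s) has two factors of s in the denominator, so the system is type 2. Taking each input component in turn:
  • 8: tracked with zero error.
  • 5t: tracked with zero error.
  • 8t^2: e_ss = 16/K_a with K_a=375 → 16/375.
Total e_ss = 16/375.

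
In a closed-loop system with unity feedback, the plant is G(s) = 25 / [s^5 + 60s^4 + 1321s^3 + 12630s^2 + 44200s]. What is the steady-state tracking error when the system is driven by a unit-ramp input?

Lowest-order denominator term is 44200s, so the open loop has 1 pole at the origin → type 1 system.
K_v = lim_{s→0} s·G(s) = 25 / 44200 = 1/1768.
e_ss = 1/K_v = 1/(1/1768) = 1768.

1768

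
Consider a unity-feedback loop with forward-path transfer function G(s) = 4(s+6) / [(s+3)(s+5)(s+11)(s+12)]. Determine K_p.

2/165

G(s) has no factors of s in the denominator, so the system is type 0.
K_p = lim_{s→0} G(s) = 4·6 / (3·5·11·12) = 2/165.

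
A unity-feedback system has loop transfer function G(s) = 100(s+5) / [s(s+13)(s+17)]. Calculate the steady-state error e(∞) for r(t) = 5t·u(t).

2.21

System type = 1 (one pole at s=0).
K_v = lim_{s→0} s·G(s) = 100·5 / (13·17) = 500/221.
e_ss = 5/K_v = 5/(500/221) = 2.21.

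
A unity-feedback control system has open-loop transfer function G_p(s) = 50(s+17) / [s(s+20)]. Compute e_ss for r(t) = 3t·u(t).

6/85

The open loop has one pole at the origin → type 1 system.
K_v = lim_{s→0} s·G_p(s) = 50·17 / (20) = 42.5.
e_ss = 3/K_v = 3/42.5 = 6/85.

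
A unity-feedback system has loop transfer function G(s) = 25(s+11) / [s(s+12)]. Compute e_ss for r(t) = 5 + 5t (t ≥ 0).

12/55

G(s) has one factor of s in the denominator, so the system is type 1. By superposition:
  • 5: tracked with zero error.
  • 5t: e_ss = 5/K_v with K_v=275/12 → 12/55.
Total e_ss = 12/55.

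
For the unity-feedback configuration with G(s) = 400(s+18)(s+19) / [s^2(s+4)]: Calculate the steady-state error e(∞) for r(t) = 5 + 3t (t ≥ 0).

0

Two free integrators in G(s): this is a type 2 system. Treating each term separately:
  • 5: tracked with zero error.
  • 3t: tracked with zero error.
Total e_ss = 0.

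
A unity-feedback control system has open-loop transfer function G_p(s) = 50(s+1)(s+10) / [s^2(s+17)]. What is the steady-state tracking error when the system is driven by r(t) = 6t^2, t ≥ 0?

G_p(s) has two factors of s in the denominator, so the system is type 2.
K_a = lim_{s→0} s^2·G_p(s) = 50·1·10 / (17) = 500/17.
r(t) = 6t^2 gives R(s) = 12/s^3.
e_ss = 12/K_a = 12/(500/17) = 0.408.

0.408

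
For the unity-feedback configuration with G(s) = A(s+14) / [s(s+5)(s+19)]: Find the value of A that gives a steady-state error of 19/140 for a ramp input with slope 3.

150

System type = 1 (one pole at s=0).
K_v = lim_{s→0} s·G(s) = A·14 / (5·19) = (14/95)·A.
e_ss = 3/K_v = 19/140 ⇒ K_v = 420/19 ⇒ A = (420/19)/(14/95) = 150.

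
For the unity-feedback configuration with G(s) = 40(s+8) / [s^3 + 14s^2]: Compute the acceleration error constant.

Factoring s^2 from the denominator leaves a polynomial with constant term 14, so the system is type 2.
K_a = lim_{s→0} s^2·G(s) = 40·8 / 14 = 160/7.

160/7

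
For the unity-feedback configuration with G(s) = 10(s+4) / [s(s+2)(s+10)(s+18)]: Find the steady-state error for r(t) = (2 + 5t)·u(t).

45

The open loop has one pole at the origin → type 1 system. Taking each input component in turn:
  • 2: tracked with zero error.
  • 5t: e_ss = 5/K_v with K_v=1/9 → 45.
Total e_ss = 45.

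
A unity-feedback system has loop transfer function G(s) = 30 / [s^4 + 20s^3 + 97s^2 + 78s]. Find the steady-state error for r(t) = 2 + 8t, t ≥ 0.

Factoring s from the denominator leaves a polynomial with constant term 78, so the system is type 1. Treating each term separately:
  • 2: tracked with zero error.
  • 8t: e_ss = 8/K_v with K_v=5/13 → 20.8.
Total e_ss = 20.8.

20.8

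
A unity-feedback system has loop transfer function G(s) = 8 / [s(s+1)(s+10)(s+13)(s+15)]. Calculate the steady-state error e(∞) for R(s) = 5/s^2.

1218.75

The open loop has one pole at the origin → type 1 system.
K_v = lim_{s→0} s·G(s) = 8 / (1·10·13·15) = 4/975.
e_ss = 5/K_v = 5/(4/975) = 1218.75.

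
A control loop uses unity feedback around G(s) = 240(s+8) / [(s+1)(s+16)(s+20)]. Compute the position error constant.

No free integrators in G(s): this is a type 0 system.
K_p = lim_{s→0} G(s) = 240·8 / (1·16·20) = 6.

6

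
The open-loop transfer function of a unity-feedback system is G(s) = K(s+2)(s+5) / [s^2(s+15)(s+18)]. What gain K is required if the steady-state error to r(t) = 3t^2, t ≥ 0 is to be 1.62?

The open loop has two poles at the origin → type 2 system.
K_a = lim_{s→0} s^2·G(s) = K·2·5 / (15·18) = (1/27)·K.
e_ss = 6/K_a = 1.62 ⇒ K_a = 100/27 ⇒ K = (100/27)/(1/27) = 100.

100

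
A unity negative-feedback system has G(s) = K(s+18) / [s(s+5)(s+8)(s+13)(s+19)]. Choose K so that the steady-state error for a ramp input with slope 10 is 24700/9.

2

One free integrator in G(s): this is a type 1 system.
K_v = lim_{s→0} s·G(s) = K·18 / (5·8·13·19) = (9/4940)·K.
e_ss = 10/K_v = 24700/9 ⇒ K_v = 9/2470 ⇒ K = (9/2470)/(9/4940) = 2.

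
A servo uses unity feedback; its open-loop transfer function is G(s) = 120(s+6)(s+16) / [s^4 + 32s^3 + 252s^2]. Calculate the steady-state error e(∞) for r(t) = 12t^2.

Factoring s^2 from the denominator leaves a polynomial with constant term 252, so the system is type 2.
K_a = lim_{s→0} s^2·G(s) = 120·6·16 / 252 = 320/7.
r(t) = 12t^2 gives R(s) = 24/s^3.
e_ss = 24/K_a = 24/(320/7) = 0.525.

0.525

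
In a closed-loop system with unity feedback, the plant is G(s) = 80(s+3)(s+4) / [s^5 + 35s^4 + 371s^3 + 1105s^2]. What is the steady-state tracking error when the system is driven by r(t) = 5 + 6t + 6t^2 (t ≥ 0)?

Lowest-order denominator term is 1105s^2, so the open loop has 2 poles at the origin → type 2 system. Treating each term separately:
  • 5: tracked with zero error.
  • 6t: tracked with zero error.
  • 6t^2: e_ss = 12/K_a with K_a=192/221 → 13.8125.
Total e_ss = 13.8125.

13.8125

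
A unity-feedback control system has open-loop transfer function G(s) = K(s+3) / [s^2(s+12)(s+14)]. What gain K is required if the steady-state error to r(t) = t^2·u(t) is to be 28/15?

System type = 2 (two poles at s=0).
K_a = lim_{s→0} s^2·G(s) = K·3 / (12·14) = (1/56)·K.
e_ss = 2/K_a = 28/15 ⇒ K_a = 15/14 ⇒ K = (15/14)/(1/56) = 60.

60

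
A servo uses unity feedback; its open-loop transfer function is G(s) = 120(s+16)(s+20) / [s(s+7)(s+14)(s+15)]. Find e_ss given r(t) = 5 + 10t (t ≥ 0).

49/128

One free integrator in G(s): this is a type 1 system. By superposition:
  • 5: tracked with zero error.
  • 10t: e_ss = 10/K_v with K_v=1280/49 → 49/128.
Total e_ss = 49/128.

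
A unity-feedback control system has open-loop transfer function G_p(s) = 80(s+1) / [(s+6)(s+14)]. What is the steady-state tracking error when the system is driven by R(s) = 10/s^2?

No free integrators in G_p(s): this is a type 0 system.
For a type-0 system K_v = 0, so e_ss to a ramp input is unbounded.

infinity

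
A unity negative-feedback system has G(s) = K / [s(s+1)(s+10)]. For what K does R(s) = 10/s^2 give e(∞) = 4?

One free integrator in G(s): this is a type 1 system.
K_v = lim_{s→0} s·G(s) = K / (1·10) = 0.1·K.
e_ss = 10/K_v = 4 ⇒ K_v = 2.5 ⇒ K = 2.5/0.1 = 25.

25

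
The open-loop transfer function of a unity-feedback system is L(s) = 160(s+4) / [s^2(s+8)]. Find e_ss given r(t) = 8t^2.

Two free integrators in L(s): this is a type 2 system.
K_a = lim_{s→0} s^2·L(s) = 160·4 / (8) = 80.
r(t) = 8t^2 gives R(s) = 16/s^3.
e_ss = 16/K_a = 16/80 = 0.2.

0.2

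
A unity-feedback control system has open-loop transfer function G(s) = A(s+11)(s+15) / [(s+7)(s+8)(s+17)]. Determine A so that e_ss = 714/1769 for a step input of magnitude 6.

System type = 0 (no poles at s=0).
K_p = lim_{s→0} G(s) = A·11·15 / (7·8·17) = (165/952)·A.
e_ss = 6/(1 + K_p) = 714/1769 ⇒ 1 + (165/952)·A = 1769/119 ⇒ A = 80.

80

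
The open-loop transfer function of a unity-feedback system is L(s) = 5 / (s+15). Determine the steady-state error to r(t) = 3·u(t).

2.25

L(s) has no factors of s in the denominator, so the system is type 0.
K_p = lim_{s→0} L(s) = 5 / (15) = 1/3.
e_ss = 3/(1 + K_p) = 3/(4/3) = 2.25.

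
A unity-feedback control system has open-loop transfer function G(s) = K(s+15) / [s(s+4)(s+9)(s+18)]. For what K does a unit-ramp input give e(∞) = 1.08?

40

One free integrator in G(s): this is a type 1 system.
K_v = lim_{s→0} s·G(s) = K·15 / (4·9·18) = (5/216)·K.
e_ss = 1/K_v = 1.08 ⇒ K_v = 25/27 ⇒ K = (25/27)/(5/216) = 40.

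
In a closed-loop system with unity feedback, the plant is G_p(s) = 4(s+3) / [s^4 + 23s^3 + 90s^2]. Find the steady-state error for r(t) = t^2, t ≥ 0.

Lowest-order denominator term is 90s^2, so the open loop has 2 poles at the origin → type 2 system.
K_a = lim_{s→0} s^2·G_p(s) = 4·3 / 90 = 2/15.
r(t) = t^2 gives R(s) = 2/s^3.
e_ss = 2/K_a = 2/(2/15) = 15.

15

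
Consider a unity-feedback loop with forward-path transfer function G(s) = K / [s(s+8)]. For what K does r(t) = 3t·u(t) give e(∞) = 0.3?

80

One free integrator in G(s): this is a type 1 system.
K_v = lim_{s→0} s·G(s) = K / (8) = 0.125·K.
e_ss = 3/K_v = 0.3 ⇒ K_v = 10 ⇒ K = 10/0.125 = 80.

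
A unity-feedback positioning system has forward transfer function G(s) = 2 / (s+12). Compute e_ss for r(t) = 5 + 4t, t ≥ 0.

The open loop has no poles at the origin → type 0 system. By superposition:
  • 5: e_ss = 5/(1+K_p) with K_p=1/6 → 30/7.
  • 4t: a type-0 system cannot track it, e_ss → ∞.
The unbounded component dominates.

infinity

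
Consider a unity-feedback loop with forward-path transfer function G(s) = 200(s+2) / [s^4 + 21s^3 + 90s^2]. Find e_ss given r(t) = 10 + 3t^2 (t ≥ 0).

1.35

Lowest-order denominator term is 90s^2, so the open loop has 2 poles at the origin → type 2 system. Taking each input component in turn:
  • 10: tracked with zero error.
  • 3t^2: e_ss = 6/K_a with K_a=40/9 → 1.35.
Total e_ss = 1.35.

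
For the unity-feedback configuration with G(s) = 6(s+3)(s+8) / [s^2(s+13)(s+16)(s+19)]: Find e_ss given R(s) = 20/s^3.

4940/9

System type = 2 (two poles at s=0).
K_a = lim_{s→0} s^2·G(s) = 6·3·8 / (13·16·19) = 9/247.
r(t) = 10t^2 gives R(s) = 20/s^3.
e_ss = 20/K_a = 20/(9/247) = 4940/9.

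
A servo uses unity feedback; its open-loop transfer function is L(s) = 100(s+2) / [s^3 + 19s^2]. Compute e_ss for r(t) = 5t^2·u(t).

0.95

The denominator has no term below 19s^2 — 2 poles at s=0, type 2.
K_a = lim_{s→0} s^2·L(s) = 100·2 / 19 = 200/19.
r(t) = 5t^2 gives R(s) = 10/s^3.
e_ss = 10/K_a = 10/(200/19) = 0.95.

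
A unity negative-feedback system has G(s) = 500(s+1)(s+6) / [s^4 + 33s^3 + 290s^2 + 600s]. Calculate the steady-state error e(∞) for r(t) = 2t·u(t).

0.4

The denominator has no term below 600s — 1 pole at s=0, type 1.
K_v = lim_{s→0} s·G(s) = 500·1·6 / 600 = 5.
e_ss = 2/K_v = 2/5 = 0.4.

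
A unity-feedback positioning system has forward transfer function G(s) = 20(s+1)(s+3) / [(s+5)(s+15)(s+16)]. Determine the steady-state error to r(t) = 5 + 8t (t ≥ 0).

infinity

G(s) has no factors of s in the denominator, so the system is type 0. Treating each term separately:
  • 5: e_ss = 5/(1+K_p) with K_p=0.05 → 100/21.
  • 8t: a type-0 system cannot track it, e_ss → ∞.
The unbounded component dominates.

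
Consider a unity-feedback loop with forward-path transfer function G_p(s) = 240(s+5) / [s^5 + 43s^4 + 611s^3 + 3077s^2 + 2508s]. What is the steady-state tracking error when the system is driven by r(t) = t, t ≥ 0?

Factoring s from the denominator leaves a polynomial with constant term 2508, so the system is type 1.
K_v = lim_{s→0} s·G_p(s) = 240·5 / 2508 = 100/209.
e_ss = 1/K_v = 1/(100/209) = 2.09.

2.09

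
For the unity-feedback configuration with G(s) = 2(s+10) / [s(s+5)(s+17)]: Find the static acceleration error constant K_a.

0

System type = 1 (one pole at s=0).
K_a = lim_{s→0} s^2·G(s) = 0 (the extra factor of s kills the finite limit).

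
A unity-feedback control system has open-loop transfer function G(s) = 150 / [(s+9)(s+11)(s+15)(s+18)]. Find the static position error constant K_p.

5/891

System type = 0 (no poles at s=0).
K_p = lim_{s→0} G(s) = 150 / (9·11·15·18) = 5/891.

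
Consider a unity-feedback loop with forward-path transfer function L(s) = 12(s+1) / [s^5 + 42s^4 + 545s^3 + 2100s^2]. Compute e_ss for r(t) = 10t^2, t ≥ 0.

3500

Lowest-order denominator term is 2100s^2, so the open loop has 2 poles at the origin → type 2 system.
K_a = lim_{s→0} s^2·L(s) = 12·1 / 2100 = 1/175.
r(t) = 10t^2 gives R(s) = 20/s^3.
e_ss = 20/K_a = 20/(1/175) = 3500.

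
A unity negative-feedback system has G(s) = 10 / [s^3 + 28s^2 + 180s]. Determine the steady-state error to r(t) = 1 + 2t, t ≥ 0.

The denominator has no term below 180s — 1 pole at s=0, type 1. By superposition:
  • 1: tracked with zero error.
  • 2t: e_ss = 2/K_v with K_v=1/18 → 36.
Total e_ss = 36.

36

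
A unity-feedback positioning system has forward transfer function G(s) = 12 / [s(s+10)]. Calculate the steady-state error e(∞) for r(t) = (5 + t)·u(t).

5/6

System type = 1 (one pole at s=0). Treating each term separately:
  • 5: tracked with zero error.
  • t: e_ss = 1/K_v with K_v=1.2 → 5/6.
Total e_ss = 5/6.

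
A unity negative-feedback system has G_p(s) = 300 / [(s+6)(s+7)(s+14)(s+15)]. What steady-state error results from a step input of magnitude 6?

441/76

System type = 0 (no poles at s=0).
K_p = lim_{s→0} G_p(s) = 300 / (6·7·14·15) = 5/147.
e_ss = 6/(1 + K_p) = 6/(152/147) = 441/76.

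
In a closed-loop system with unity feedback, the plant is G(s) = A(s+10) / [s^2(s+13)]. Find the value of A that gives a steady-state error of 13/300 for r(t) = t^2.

60

G(s) has two factors of s in the denominator, so the system is type 2.
K_a = lim_{s→0} s^2·G(s) = A·10 / (13) = (10/13)·A.
e_ss = 2/K_a = 13/300 ⇒ K_a = 600/13 ⇒ A = (600/13)/(10/13) = 60.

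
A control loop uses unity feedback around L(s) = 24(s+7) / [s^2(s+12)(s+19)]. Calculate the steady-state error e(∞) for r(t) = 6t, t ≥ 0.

0

System type = 2 (two poles at s=0).
A type-2 system has K_v = ∞, so it tracks a ramp input with zero steady-state error.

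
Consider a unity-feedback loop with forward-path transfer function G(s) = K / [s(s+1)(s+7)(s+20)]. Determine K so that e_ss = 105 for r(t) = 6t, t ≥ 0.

8

One free integrator in G(s): this is a type 1 system.
K_v = lim_{s→0} s·G(s) = K / (1·7·20) = (1/140)·K.
e_ss = 6/K_v = 105 ⇒ K_v = 2/35 ⇒ K = (2/35)/(1/140) = 8.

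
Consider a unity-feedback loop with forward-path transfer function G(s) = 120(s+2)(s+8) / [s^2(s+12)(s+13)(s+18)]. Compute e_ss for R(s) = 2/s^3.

G(s) has two factors of s in the denominator, so the system is type 2.
K_a = lim_{s→0} s^2·G(s) = 120·2·8 / (12·13·18) = 80/117.
r(t) = t^2 gives R(s) = 2/s^3.
e_ss = 2/K_a = 2/(80/117) = 2.925.

2.925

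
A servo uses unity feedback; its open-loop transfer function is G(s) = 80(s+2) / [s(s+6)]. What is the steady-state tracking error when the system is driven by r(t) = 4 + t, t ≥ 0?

The open loop has one pole at the origin → type 1 system. By superposition:
  • 4: tracked with zero error.
  • t: e_ss = 1/K_v with K_v=80/3 → 0.0375.
Total e_ss = 0.0375.

0.0375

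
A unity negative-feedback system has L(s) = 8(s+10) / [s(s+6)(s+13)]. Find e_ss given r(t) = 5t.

4.875

System type = 1 (one pole at s=0).
K_v = lim_{s→0} s·L(s) = 8·10 / (6·13) = 40/39.
e_ss = 5/K_v = 5/(40/39) = 4.875.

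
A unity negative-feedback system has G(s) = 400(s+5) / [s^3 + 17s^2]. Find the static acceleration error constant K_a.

Lowest-order denominator term is 17s^2, so the open loop has 2 poles at the origin → type 2 system.
K_a = lim_{s→0} s^2·G(s) = 400·5 / 17 = 2000/17.

2000/17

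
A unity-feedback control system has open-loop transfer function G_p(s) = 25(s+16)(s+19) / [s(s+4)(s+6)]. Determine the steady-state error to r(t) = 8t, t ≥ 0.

System type = 1 (one pole at s=0).
K_v = lim_{s→0} s·G_p(s) = 25·16·19 / (4·6) = 950/3.
e_ss = 8/K_v = 8/(950/3) = 12/475.

12/475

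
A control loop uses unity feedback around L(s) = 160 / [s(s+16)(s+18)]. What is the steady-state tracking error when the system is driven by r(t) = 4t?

The open loop has one pole at the origin → type 1 system.
K_v = lim_{s→0} s·L(s) = 160 / (16·18) = 5/9.
e_ss = 4/K_v = 4/(5/9) = 7.2.

7.2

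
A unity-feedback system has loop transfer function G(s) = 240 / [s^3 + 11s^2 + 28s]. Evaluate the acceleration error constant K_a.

Lowest-order denominator term is 28s, so the open loop has 1 pole at the origin → type 1 system.
K_a = lim_{s→0} s^2·G(s) = 0 (the extra factor of s kills the finite limit).

0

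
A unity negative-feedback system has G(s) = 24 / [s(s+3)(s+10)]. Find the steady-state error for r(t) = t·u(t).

1.25

One free integrator in G(s): this is a type 1 system.
K_v = lim_{s→0} s·G(s) = 24 / (3·10) = 0.8.
e_ss = 1/K_v = 1/0.8 = 1.25.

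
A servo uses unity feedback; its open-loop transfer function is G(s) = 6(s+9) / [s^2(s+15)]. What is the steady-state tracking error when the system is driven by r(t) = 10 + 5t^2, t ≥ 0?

25/9

Two free integrators in G(s): this is a type 2 system. By superposition:
  • 10: tracked with zero error.
  • 5t^2: e_ss = 10/K_a with K_a=3.6 → 25/9.
Total e_ss = 25/9.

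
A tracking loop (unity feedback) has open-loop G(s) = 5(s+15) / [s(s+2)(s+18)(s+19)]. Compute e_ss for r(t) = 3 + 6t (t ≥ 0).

54.72

G(s) has one factor of s in the denominator, so the system is type 1. Taking each input component in turn:
  • 3: tracked with zero error.
  • 6t: e_ss = 6/K_v with K_v=25/228 → 54.72.
Total e_ss = 54.72.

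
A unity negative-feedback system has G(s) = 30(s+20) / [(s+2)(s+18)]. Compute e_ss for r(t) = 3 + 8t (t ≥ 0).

The open loop has no poles at the origin → type 0 system. Treating each term separately:
  • 3: e_ss = 3/(1+K_p) with K_p=50/3 → 9/53.
  • 8t: a type-0 system cannot track it, e_ss → ∞.
The unbounded component dominates.

infinity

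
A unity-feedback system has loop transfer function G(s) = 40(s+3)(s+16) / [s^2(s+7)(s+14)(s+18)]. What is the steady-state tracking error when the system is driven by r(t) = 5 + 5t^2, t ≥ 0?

9.1875

Two free integrators in G(s): this is a type 2 system. Taking each input component in turn:
  • 5: tracked with zero error.
  • 5t^2: e_ss = 10/K_a with K_a=160/147 → 9.1875.
Total e_ss = 9.1875.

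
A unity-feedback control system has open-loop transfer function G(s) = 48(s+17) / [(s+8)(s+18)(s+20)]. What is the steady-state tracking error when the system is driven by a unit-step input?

60/77

The open loop has no poles at the origin → type 0 system.
K_p = lim_{s→0} G(s) = 48·17 / (8·18·20) = 17/60.
e_ss = 1/(1 + K_p) = 1/(77/60) = 60/77.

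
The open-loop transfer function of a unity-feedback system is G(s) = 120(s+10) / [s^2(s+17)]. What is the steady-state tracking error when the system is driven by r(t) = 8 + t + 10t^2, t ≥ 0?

Two free integrators in G(s): this is a type 2 system. By superposition:
  • 8: tracked with zero error.
  • t: tracked with zero error.
  • 10t^2: e_ss = 20/K_a with K_a=1200/17 → 17/60.
Total e_ss = 17/60.

17/60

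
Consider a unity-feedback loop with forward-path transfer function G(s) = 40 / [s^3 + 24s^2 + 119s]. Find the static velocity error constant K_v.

Lowest-order denominator term is 119s, so the open loop has 1 pole at the origin → type 1 system.
K_v = lim_{s→0} s·G(s) = 40 / 119 = 40/119.

40/119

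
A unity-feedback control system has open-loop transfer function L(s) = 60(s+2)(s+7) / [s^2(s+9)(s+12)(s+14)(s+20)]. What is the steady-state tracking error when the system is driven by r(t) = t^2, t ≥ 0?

L(s) has two factors of s in the denominator, so the system is type 2.
K_a = lim_{s→0} s^2·L(s) = 60·2·7 / (9·12·14·20) = 1/36.
r(t) = t^2 gives R(s) = 2/s^3.
e_ss = 2/K_a = 2/(1/36) = 72.

72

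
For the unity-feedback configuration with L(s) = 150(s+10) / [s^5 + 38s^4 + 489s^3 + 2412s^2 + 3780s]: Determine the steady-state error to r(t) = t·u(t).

Factoring s from the denominator leaves a polynomial with constant term 3780, so the system is type 1.
K_v = lim_{s→0} s·L(s) = 150·10 / 3780 = 25/63.
e_ss = 1/K_v = 1/(25/63) = 2.52.

2.52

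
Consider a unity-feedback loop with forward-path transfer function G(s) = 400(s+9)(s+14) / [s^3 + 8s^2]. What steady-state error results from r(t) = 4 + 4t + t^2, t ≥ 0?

1/3150

The denominator has no term below 8s^2 — 2 poles at s=0, type 2. Taking each input component in turn:
  • 4: tracked with zero error.
  • 4t: tracked with zero error.
  • t^2: e_ss = 2/K_a with K_a=6300 → 1/3150.
Total e_ss = 1/3150.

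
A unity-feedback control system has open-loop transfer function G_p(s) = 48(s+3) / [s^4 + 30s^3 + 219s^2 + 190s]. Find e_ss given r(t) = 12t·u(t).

The denominator has no term below 190s — 1 pole at s=0, type 1.
K_v = lim_{s→0} s·G_p(s) = 48·3 / 190 = 72/95.
e_ss = 12/K_v = 12/(72/95) = 95/6.

95/6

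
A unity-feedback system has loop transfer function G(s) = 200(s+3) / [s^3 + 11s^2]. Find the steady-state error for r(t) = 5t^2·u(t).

The denominator has no term below 11s^2 — 2 poles at s=0, type 2.
K_a = lim_{s→0} s^2·G(s) = 200·3 / 11 = 600/11.
r(t) = 5t^2 gives R(s) = 10/s^3.
e_ss = 10/K_a = 10/(600/11) = 11/60.

11/60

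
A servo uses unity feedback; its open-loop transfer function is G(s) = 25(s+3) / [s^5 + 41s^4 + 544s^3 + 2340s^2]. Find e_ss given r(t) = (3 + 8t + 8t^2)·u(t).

499.2

Lowest-order denominator term is 2340s^2, so the open loop has 2 poles at the origin → type 2 system. Taking each input component in turn:
  • 3: tracked with zero error.
  • 8t: tracked with zero error.
  • 8t^2: e_ss = 16/K_a with K_a=5/156 → 499.2.
Total e_ss = 499.2.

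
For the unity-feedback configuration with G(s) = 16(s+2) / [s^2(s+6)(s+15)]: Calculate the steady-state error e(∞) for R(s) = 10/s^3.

28.125

Two free integrators in G(s): this is a type 2 system.
K_a = lim_{s→0} s^2·G(s) = 16·2 / (6·15) = 16/45.
r(t) = 5t^2 gives R(s) = 10/s^3.
e_ss = 10/K_a = 10/(16/45) = 28.125.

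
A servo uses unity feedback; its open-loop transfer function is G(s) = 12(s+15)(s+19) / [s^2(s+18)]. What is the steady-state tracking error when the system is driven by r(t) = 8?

System type = 2 (two poles at s=0).
K_p = ∞ for a type-2 system; e_ss to a step is zero.

0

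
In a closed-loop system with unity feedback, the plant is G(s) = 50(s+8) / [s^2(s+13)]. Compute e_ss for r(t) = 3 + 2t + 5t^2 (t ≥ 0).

0.325

Two free integrators in G(s): this is a type 2 system. Treating each term separately:
  • 3: tracked with zero error.
  • 2t: tracked with zero error.
  • 5t^2: e_ss = 10/K_a with K_a=400/13 → 0.325.
Total e_ss = 0.325.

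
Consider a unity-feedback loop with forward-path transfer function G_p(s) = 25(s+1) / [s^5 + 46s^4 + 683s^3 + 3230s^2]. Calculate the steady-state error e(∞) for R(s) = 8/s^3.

The denominator has no term below 3230s^2 — 2 poles at s=0, type 2.
K_a = lim_{s→0} s^2·G_p(s) = 25·1 / 3230 = 5/646.
r(t) = 4t^2 gives R(s) = 8/s^3.
e_ss = 8/K_a = 8/(5/646) = 1033.6.

1033.6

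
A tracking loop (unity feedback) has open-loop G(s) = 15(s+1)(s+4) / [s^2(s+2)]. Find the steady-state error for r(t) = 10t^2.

G(s) has two factors of s in the denominator, so the system is type 2.
K_a = lim_{s→0} s^2·G(s) = 15·1·4 / (2) = 30.
r(t) = 10t^2 gives R(s) = 20/s^3.
e_ss = 20/K_a = 20/30 = 2/3.

2/3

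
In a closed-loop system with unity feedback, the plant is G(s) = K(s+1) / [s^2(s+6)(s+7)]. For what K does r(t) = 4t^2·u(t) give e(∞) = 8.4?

40

The open loop has two poles at the origin → type 2 system.
K_a = lim_{s→0} s^2·G(s) = K·1 / (6·7) = (1/42)·K.
e_ss = 8/K_a = 8.4 ⇒ K_a = 20/21 ⇒ K = (20/21)/(1/42) = 40.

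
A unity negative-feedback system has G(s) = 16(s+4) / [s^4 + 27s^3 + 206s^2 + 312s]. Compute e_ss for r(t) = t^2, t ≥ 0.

infinity

Factoring s from the denominator leaves a polynomial with constant term 312, so the system is type 1.
For a type-1 system K_a = 0, so e_ss to a parabolic input is unbounded.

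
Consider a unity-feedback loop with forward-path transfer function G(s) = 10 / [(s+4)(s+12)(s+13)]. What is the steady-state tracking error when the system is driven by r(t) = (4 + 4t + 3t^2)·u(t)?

infinity

G(s) has no factors of s in the denominator, so the system is type 0. By superposition:
  • 4: e_ss = 4/(1+K_p) with K_p=5/312 → 1248/317.
  • 4t: a type-0 system cannot track it, e_ss → ∞.
  • 3t^2: a type-0 system cannot track it, e_ss → ∞.
The unbounded component dominates.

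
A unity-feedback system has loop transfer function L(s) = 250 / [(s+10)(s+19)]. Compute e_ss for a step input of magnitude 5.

95/44

The open loop has no poles at the origin → type 0 system.
K_p = lim_{s→0} L(s) = 250 / (10·19) = 25/19.
e_ss = 5/(1 + K_p) = 5/(44/19) = 95/44.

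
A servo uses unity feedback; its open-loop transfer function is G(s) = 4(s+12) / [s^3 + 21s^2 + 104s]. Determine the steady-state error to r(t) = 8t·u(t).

52/3

Factoring s from the denominator leaves a polynomial with constant term 104, so the system is type 1.
K_v = lim_{s→0} s·G(s) = 4·12 / 104 = 6/13.
e_ss = 8/K_v = 8/(6/13) = 52/3.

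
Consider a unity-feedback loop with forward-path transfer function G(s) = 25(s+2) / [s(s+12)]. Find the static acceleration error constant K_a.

One free integrator in G(s): this is a type 1 system.
K_a = lim_{s→0} s^2·G(s) = 0 (the extra factor of s kills the finite limit).

0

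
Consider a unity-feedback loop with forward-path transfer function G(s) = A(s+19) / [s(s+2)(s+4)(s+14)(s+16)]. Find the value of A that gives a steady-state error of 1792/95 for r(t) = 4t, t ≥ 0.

20

G(s) has one factor of s in the denominator, so the system is type 1.
K_v = lim_{s→0} s·G(s) = A·19 / (2·4·14·16) = (19/1792)·A.
e_ss = 4/K_v = 1792/95 ⇒ K_v = 95/448 ⇒ A = (95/448)/(19/1792) = 20.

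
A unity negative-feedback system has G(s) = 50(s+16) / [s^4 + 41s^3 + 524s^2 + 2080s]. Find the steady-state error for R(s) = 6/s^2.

The denominator has no term below 2080s — 1 pole at s=0, type 1.
K_v = lim_{s→0} s·G(s) = 50·16 / 2080 = 5/13.
e_ss = 6/K_v = 6/(5/13) = 15.6.

15.6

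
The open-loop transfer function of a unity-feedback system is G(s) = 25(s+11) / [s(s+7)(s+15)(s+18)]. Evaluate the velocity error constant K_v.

55/378

One free integrator in G(s): this is a type 1 system.
K_v = lim_{s→0} s·G(s) = 25·11 / (7·15·18) = 55/378.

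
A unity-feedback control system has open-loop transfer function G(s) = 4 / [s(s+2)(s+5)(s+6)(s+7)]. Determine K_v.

1/105

System type = 1 (one pole at s=0).
K_v = lim_{s→0} s·G(s) = 4 / (2·5·6·7) = 1/105.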